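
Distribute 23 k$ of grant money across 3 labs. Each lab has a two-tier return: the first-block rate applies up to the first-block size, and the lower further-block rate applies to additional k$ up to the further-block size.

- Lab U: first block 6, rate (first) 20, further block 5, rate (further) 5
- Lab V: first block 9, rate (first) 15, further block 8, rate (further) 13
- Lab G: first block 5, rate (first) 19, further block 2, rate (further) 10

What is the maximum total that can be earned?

Rank every tier by rate: Lab U/tier1 20 > Lab G/tier1 19 > Lab V/tier1 15 > Lab V/tier2 13 > Lab G/tier2 10 > Lab U/tier2 5.
Fill Lab U tier1 block (6 at 20) → 17 left.
Lab G/tier1 (19): +5 → 12 left.
Fill Lab V tier1 block (9 at 15) → 3 left.
3 remain; put them into Lab V tier2 at 13.
Total = 20×6 + 19×5 + 15×9 + 13×3 = 389.

389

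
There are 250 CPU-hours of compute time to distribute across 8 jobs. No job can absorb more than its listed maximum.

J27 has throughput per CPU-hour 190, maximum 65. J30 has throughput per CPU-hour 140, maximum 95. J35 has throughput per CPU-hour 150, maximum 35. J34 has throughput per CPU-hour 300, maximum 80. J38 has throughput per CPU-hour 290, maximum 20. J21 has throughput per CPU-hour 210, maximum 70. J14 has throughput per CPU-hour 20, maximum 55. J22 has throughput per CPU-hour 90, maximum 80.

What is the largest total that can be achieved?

Order the jobs by throughput per CPU-hour: J34 300 > J38 290 > J21 210 > J27 190 > J35 150 > J30 140 > J22 90 > J14 20.
J34 takes 80 to reach its cap of 80 — 170 left.
J38 takes 20 to reach its cap of 20 — 150 left.
J21: +70 to 70 (cap) — 80 left.
J27: +65 to 65 (cap) — 15 left.
J35 has room for 35 but only 15 remain, so it gets 15.
Total = 190×65 + 150×15 + 300×80 + 290×20 + 210×70 = 59100.

59100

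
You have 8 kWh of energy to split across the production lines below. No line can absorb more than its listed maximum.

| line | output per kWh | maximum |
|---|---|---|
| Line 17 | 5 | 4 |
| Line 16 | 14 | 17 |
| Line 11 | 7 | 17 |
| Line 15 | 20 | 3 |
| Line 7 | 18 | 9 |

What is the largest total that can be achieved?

150

Order the production lines by output per kWh: Line 15 20 > Line 7 18 > Line 16 14 > Line 11 7 > Line 17 5.
Line 15: +3 to 3 (cap) → 5 left.
Line 7 has room for 9 but only 5 remain, so it gets 5.
Total = 20×3 + 18×5 = 150.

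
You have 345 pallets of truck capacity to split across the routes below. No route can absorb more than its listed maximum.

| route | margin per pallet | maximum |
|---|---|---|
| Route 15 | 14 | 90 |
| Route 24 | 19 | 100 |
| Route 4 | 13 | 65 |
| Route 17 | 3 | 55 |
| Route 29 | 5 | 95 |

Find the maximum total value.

4455

Order the routes by margin per pallet: Route 24 19 > Route 15 14 > Route 4 13 > Route 29 5 > Route 17 3.
Route 24 takes 100 to reach its cap of 100 — 245 left.
Route 15: +90 to 90 (cap) — 155 left.
Give Route 4 65 to hit its cap of 65 — 90 left.
Route 29 has room for 95 but only 90 remain, so it gets 90.
Total = 14×90 + 19×100 + 13×65 + 5×90 = 4455.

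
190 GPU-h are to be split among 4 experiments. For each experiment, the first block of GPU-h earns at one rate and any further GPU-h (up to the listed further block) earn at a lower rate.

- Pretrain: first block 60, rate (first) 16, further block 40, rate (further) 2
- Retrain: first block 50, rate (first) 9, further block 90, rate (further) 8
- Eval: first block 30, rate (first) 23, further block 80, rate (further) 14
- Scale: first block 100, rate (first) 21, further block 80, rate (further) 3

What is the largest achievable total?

3750

Order all 8 blocks by rate: Eval/tier1 23 > Scale/tier1 21 > Pretrain/tier1 16 > Eval/tier2 14 > Retrain/tier1 9 > Retrain/tier2 8 > Scale/tier2 3 > Pretrain/tier2 2.
Eval tier1 at 23: fill all 30 → 160 left.
Fill Scale tier1 block (100 at 21) → 60 left.
Pretrain tier1 at 16: fill all 60 → 0 left.
Total = 23×30 + 21×100 + 16×60 = 3750.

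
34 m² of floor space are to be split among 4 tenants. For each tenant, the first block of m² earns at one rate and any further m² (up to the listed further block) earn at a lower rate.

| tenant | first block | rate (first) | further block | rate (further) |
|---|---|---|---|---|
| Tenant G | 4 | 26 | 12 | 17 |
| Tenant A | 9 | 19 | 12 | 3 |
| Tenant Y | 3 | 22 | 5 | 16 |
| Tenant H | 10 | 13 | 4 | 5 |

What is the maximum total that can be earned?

638

Order all 8 blocks by rate: Tenant G/first 26 > Tenant Y/first 22 > Tenant A/first 19 > Tenant G/second 17 > Tenant Y/second 16 > Tenant H/first 13 > Tenant H/second 5 > Tenant A/second 3.
Tenant G first at 26: fill all 4 → 30 left.
Fill Tenant Y first block (3 at 22) → 27 left.
Tenant A first at 19: fill all 9 → 18 left.
Tenant G second at 17: fill all 12 → 6 left.
Tenant Y/second (16): +5 → 1 left.
Tenant H first at 13: only 1 left, fill 1.
Total = 26×4 + 22×3 + 19×9 + 17×12 + 16×5 + 13×1 = 638.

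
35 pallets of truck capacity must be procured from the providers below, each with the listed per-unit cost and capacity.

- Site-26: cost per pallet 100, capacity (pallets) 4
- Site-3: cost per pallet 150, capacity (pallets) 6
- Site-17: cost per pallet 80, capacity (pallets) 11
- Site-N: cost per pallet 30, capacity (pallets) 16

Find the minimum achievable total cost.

2360

Fill from the cheapest provider first.
Site-N (30): use full 16 → 19 pallets to go.
Take 11 from Site-17 at 80 → need 8 more.
Site-26 at 100: take all 4 pallets → 4 still needed.
Take 4 from Site-3 at 150 to finish.
Cost = 16×30 + 11×80 + 4×100 + 4×150 = 2360.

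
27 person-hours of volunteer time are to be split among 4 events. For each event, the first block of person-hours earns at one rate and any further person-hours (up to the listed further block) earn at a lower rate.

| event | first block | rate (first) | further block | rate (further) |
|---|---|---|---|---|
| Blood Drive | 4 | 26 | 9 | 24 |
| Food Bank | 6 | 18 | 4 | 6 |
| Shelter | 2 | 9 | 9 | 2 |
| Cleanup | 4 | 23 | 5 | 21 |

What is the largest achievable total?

607

Rank every tier by rate: Blood Drive/first 26 > Blood Drive/second 24 > Cleanup/first 23 > Cleanup/second 21 > Food Bank/first 18 > Shelter/first 9 > Food Bank/second 6 > Shelter/second 2.
Fill Blood Drive first block (4 at 26) ; 23 left.
Fill Blood Drive second block (9 at 24) ; 14 left.
Fill Cleanup first block (4 at 23) ; 10 left.
Cleanup/second (21): +5 ; 5 left.
5 remain; put them into Food Bank first at 18.
Total = 26×4 + 24×9 + 23×4 + 21×5 + 18×5 = 607.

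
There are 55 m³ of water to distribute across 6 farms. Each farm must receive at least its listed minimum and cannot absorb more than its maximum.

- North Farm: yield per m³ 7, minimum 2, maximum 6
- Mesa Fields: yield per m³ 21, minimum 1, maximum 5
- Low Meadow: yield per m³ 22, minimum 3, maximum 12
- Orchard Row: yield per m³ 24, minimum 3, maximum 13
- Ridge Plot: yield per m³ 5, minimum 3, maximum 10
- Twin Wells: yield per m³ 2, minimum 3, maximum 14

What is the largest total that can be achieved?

791

Meeting every minimum uses 2+1+3+3+3+3 = 15 m³, leaving 40.
Order the farms by yield per m³: Orchard Row 24 > Low Meadow 22 > Mesa Fields 21 > North Farm 7 > Ridge Plot 5 > Twin Wells 2.
Orchard Row: +10 to 13 (cap) — 30 left.
Give Low Meadow 9 more to hit its cap of 12 — 21 left.
Give Mesa Fields 4 more to hit its cap of 5 — 17 left.
North Farm takes 4 more to reach its cap of 6 — 13 left.
Ridge Plot: +7 to 10 (cap) — 6 left.
Only 6 left; Twin Wells takes them to reach 9.
Total = 7×6 + 21×5 + 22×12 + 24×13 + 5×10 + 2×9 = 791.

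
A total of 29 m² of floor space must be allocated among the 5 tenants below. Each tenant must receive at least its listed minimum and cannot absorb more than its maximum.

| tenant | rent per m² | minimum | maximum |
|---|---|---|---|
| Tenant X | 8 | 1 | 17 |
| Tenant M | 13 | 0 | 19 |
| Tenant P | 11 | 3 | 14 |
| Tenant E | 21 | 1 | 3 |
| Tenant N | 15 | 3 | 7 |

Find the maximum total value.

Meeting every minimum uses 1+0+3+1+3 = 8 m², leaving 21.
Highest rent per m² first: Tenant E 21 > Tenant N 15 > Tenant M 13 > Tenant P 11 > Tenant X 8.
Tenant E takes 2 more to reach its cap of 3 ; 19 left.
Tenant N takes 4 more to reach its cap of 7 ; 15 left.
Tenant M: +15 (room for 19) → 15. Pool exhausted.
Total = 8×1 + 13×15 + 11×3 + 21×3 + 15×7 = 404.

404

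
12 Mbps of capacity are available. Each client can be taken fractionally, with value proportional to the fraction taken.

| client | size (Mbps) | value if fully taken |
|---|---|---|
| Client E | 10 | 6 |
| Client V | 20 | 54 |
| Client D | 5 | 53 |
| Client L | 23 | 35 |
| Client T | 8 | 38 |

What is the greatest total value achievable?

Sort by value density: Client D 53/5≈10.6, Client T 38/8≈4.75, Client V 54/20≈2.7, Client L 35/23≈1.52, Client E 6/10≈0.6.
All 5 Mbps of Client D fit (value 53) — 7 remain.
7 Mbps left: a 7/8 share of Client T gives 38×7/8 = 33.25.
Total value = 86.25.

86.25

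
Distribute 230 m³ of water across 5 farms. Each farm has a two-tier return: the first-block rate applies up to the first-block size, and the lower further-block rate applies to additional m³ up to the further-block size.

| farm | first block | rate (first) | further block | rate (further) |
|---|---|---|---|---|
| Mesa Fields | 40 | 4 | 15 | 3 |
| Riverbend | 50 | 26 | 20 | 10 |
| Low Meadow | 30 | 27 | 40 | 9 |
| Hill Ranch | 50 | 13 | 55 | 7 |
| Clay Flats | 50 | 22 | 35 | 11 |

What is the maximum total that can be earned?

Order all 10 blocks by rate: Low Meadow/T1 27 > Riverbend/T1 26 > Clay Flats/T1 22 > Hill Ranch/T1 13 > Clay Flats/T2 11 > Riverbend/T2 10 > Low Meadow/T2 9 > Hill Ranch/T2 7 > Mesa Fields/T1 4 > Mesa Fields/T2 3.
Fill Low Meadow T1 block (30 at 27) ; 200 left.
Fill Riverbend T1 block (50 at 26) ; 150 left.
Clay Flats T1 at 22: fill all 50 ; 100 left.
Hill Ranch/T1 (13): +50 ; 50 left.
Fill Clay Flats T2 block (35 at 11) ; 15 left.
15 remain; put them into Riverbend T2 at 10.
Total = 27×30 + 26×50 + 22×50 + 13×50 + 11×35 + 10×15 = 4395.

4395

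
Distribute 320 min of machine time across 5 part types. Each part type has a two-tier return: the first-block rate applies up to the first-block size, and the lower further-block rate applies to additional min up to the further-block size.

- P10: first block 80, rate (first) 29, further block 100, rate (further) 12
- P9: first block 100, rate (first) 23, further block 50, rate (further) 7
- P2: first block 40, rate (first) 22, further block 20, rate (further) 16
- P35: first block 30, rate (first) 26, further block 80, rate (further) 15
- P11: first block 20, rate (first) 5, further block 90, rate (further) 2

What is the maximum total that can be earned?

7350

Treat each block as its own option and order by rate: P10/tier1 29 > P35/tier1 26 > P9/tier1 23 > P2/tier1 22 > P2/tier2 16 > P35/tier2 15 > P10/tier2 12 > P9/tier2 7 > P11/tier1 5 > P11/tier2 2.
P10 tier1 at 29: fill all 80 → 240 left.
P35 tier1 at 26: fill all 30 → 210 left.
Fill P9 tier1 block (100 at 23) → 110 left.
P2 tier1 at 22: fill all 40 → 70 left.
P2/tier2 (16): +20 → 50 left.
P35/tier2: +50 of 80 at 15; pool empty.
Total = 29×80 + 26×30 + 23×100 + 22×40 + 16×20 + 15×50 = 7350.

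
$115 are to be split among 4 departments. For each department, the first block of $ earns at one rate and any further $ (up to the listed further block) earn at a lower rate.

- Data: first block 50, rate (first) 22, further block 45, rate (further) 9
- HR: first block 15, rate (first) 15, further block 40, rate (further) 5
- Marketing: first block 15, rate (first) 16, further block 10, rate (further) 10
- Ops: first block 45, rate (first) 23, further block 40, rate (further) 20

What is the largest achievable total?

2535

Treat each block as its own option and order by rate: Ops/first 23 > Data/first 22 > Ops/second 20 > Marketing/first 16 > HR/first 15 > Marketing/second 10 > Data/second 9 > HR/second 5.
Ops/first (23): +45 — 70 left.
Fill Data first block (50 at 22) — 20 left.
Ops second at 20: only 20 left, fill 20.
Total = 23×45 + 22×50 + 20×20 = 2535.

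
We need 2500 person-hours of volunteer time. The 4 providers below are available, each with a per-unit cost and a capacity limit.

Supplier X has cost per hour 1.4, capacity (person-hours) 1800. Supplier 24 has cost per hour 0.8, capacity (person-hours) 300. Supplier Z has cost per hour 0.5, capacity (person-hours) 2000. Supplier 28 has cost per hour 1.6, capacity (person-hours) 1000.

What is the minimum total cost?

1520

Cheapest first:
Take 2000 from Supplier Z at 0.5 → need 500 more.
Supplier 24 at 0.8: take all 300 person-hours → 200 still needed.
Supplier X at 1.4: take 200 of its 1800 → requirement met.
Supplier 28: unused.
Cost = 2000×0.5 + 300×0.8 + 200×1.4 = 1520.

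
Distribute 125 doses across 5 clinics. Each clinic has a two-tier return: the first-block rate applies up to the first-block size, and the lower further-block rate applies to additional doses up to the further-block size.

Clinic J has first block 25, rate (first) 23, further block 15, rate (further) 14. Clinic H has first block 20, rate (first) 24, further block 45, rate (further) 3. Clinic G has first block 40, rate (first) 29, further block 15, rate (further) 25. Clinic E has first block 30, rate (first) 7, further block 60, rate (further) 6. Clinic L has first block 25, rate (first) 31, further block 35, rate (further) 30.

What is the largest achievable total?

Treat each block as its own option and order by rate: Clinic L/first 31 > Clinic L/second 30 > Clinic G/first 29 > Clinic G/second 25 > Clinic H/first 24 > Clinic J/first 23 > Clinic J/second 14 > Clinic E/first 7 > Clinic E/second 6 > Clinic H/second 3.
Clinic L/first (31): +25 ; 100 left.
Clinic L/second (30): +35 ; 65 left.
Clinic G/first (29): +40 ; 25 left.
Fill Clinic G second block (15 at 25) ; 10 left.
10 remain; put them into Clinic H first at 24.
Total = 31×25 + 30×35 + 29×40 + 25×15 + 24×10 = 3600.

3600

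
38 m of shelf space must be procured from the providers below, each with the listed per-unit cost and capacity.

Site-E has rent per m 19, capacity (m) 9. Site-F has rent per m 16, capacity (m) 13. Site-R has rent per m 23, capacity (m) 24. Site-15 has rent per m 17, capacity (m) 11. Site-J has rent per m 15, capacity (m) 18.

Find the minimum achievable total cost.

Fill from the cheapest provider first.
Site-J at 15: take all 18 m — 20 still needed.
Site-F at 16: take all 13 m — 7 still needed.
Site-15 (17): take the remaining 7 — done.
Site-E, Site-R: unused.
Cost = 18×15 + 13×16 + 7×17 = 597.

597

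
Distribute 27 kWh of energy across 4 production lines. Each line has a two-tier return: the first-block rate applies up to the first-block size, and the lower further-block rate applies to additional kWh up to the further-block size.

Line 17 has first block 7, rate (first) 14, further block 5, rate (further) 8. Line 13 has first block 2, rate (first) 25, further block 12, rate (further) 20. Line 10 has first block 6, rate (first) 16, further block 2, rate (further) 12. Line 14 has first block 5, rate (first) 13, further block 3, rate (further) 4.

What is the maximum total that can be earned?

484

Order all 8 blocks by rate: Line 13/first 25 > Line 13/second 20 > Line 10/first 16 > Line 17/first 14 > Line 14/first 13 > Line 10/second 12 > Line 17/second 8 > Line 14/second 4.
Fill Line 13 first block (2 at 25) → 25 left.
Line 13/second (20): +12 → 13 left.
Line 10 first at 16: fill all 6 → 7 left.
Line 17 first at 14: fill all 7 → 0 left.
Total = 25×2 + 20×12 + 16×6 + 14×7 = 484.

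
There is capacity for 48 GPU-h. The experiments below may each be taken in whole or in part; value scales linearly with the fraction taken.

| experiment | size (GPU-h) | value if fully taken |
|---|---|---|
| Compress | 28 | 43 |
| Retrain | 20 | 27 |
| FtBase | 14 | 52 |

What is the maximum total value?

Sort by value density: FtBase 52/14≈3.71, Compress 43/28≈1.54, Retrain 27/20≈1.35.
All 14 GPU-h of FtBase fit (value 52) → 34 remain.
Take all of Compress (28 GPU-h, value 43) → 6 GPU-h left.
Fill the last 6 GPU-h with part of Retrain: 6/20 of it earns 8.1.
Total value = 103.1.

103.1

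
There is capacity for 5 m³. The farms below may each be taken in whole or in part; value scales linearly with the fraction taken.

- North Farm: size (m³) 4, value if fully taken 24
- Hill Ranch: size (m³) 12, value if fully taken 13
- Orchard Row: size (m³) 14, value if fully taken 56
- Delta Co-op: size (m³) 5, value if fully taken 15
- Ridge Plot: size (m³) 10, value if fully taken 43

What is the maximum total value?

28.3

Rank by value-to-size ratio: North Farm 24/4≈6, Ridge Plot 43/10≈4.3, Orchard Row 56/14≈4, Delta Co-op 15/5≈3, Hill Ranch 13/12≈1.08.
All 4 m³ of North Farm fit (value 24) — 1 remain.
Only 1 m³ remain; take 1/10 of Ridge Plot for value 43×1/10 = 4.3.
Total value = 28.3.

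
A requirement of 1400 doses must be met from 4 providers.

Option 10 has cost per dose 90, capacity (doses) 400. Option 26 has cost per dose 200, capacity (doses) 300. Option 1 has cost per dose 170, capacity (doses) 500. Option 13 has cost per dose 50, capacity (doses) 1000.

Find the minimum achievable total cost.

86000

Fill from the cheapest provider first.
Option 13 at 50: take all 1000 doses → 400 still needed.
Option 10 (90): use full 400 → 0 doses to go.
Option 1, Option 26: unused.
Cost = 1000×50 + 400×90 = 86000.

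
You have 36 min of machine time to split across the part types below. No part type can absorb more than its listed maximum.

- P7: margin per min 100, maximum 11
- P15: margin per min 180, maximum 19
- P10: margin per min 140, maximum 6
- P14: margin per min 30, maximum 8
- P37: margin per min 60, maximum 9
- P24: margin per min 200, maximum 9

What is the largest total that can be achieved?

Rank by margin per min: P24 200 > P15 180 > P10 140 > P7 100 > P37 60 > P14 30.
P24 takes 9 to reach its cap of 9 ; 27 left.
P15 takes 19 to reach its cap of 19 ; 8 left.
Give P10 6 to hit its cap of 6 ; 2 left.
P7: +2 (room for 11) → 2. Pool exhausted.
Total = 100×2 + 180×19 + 140×6 + 200×9 = 6260.

6260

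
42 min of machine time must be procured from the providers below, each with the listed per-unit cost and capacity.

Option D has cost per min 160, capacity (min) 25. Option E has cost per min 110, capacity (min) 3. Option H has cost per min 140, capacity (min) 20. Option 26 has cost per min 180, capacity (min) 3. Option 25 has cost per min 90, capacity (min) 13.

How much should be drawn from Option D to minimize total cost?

Use providers in increasing cost order.
Option 25 at 90: take all 13 min → 29 still needed.
Option E (110): use full 3 → 26 min to go.
Option H at 140: take all 20 min → 6 still needed.
Option D at 160: take 6 of its 25 → requirement met.
Option 26: unused.

6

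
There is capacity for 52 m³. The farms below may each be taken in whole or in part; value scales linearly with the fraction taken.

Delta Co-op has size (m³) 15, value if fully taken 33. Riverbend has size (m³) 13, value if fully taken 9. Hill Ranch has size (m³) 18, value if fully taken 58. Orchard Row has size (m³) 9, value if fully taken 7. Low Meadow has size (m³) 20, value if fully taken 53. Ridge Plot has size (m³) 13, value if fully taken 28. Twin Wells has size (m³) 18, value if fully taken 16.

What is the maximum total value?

141.8

Rank by value-to-size ratio: Hill Ranch 58/18≈3.22, Low Meadow 53/20≈2.65, Delta Co-op 33/15≈2.2, Ridge Plot 28/13≈2.15, Twin Wells 16/18≈0.889, Orchard Row 7/9≈0.778, Riverbend 9/13≈0.692.
Take all of Hill Ranch (18 m³, value 58) — 34 m³ left.
Low Meadow: take in full, 20 m³ for value 53 — 14 left.
Only 14 m³ remain; take 14/15 of Delta Co-op for value 33×14/15 = 30.8.
Total value = 141.8.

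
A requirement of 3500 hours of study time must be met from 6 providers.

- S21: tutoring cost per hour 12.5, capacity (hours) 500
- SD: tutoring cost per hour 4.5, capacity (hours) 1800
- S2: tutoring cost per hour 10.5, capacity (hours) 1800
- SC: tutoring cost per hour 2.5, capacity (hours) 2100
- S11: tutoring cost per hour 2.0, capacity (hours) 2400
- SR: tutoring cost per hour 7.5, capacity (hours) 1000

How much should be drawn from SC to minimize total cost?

1100

Fill from the cheapest provider first.
Take 2400 from S11 at 2.0 — need 1100 more.
SC at 2.5: take 1100 of its 2100 — requirement met.
SD, SR, S2, S21: unused.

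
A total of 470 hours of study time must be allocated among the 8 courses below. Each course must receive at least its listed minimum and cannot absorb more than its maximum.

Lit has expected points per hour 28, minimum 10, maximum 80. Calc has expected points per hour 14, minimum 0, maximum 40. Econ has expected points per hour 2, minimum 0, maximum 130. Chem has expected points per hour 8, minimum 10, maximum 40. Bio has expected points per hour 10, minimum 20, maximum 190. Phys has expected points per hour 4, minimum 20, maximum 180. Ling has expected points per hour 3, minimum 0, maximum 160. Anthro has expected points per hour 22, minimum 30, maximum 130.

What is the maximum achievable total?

7720

Meeting every minimum uses 10+0+0+10+20+20+0+30 = 90 hours, leaving 380.
Highest expected points per hour first: Lit 28 > Anthro 22 > Calc 14 > Bio 10 > Chem 8 > Phys 4 > Ling 3 > Econ 2.
Give Lit 70 more to hit its cap of 80 ; 310 left.
Anthro: +100 to 130 (cap) ; 210 left.
Give Calc 40 more to hit its cap of 40 ; 170 left.
Give Bio 170 more to hit its cap of 190 ; 0 left.
Total = 28×80 + 14×40 + 8×10 + 10×190 + 4×20 + 22×130 = 7720.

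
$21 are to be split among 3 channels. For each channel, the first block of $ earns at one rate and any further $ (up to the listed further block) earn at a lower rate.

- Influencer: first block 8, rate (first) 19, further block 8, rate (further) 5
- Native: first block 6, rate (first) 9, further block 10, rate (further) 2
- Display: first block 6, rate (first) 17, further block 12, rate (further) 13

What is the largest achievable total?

Treat each block as its own option and order by rate: Influencer/first 19 > Display/first 17 > Display/second 13 > Native/first 9 > Influencer/second 5 > Native/second 2.
Fill Influencer first block (8 at 19) → 13 left.
Display first at 17: fill all 6 → 7 left.
7 remain; put them into Display second at 13.
Total = 19×8 + 17×6 + 13×7 = 345.

345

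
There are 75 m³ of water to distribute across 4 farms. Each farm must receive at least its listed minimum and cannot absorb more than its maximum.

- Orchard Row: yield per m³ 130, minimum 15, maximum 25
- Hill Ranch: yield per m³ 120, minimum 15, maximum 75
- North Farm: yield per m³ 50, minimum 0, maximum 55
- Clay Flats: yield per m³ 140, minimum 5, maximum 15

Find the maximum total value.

Meeting every minimum uses 15+15+0+5 = 35 m³, leaving 40.
Highest yield per m³ first: Clay Flats 140 > Orchard Row 130 > Hill Ranch 120 > North Farm 50.
Clay Flats takes 10 more to reach its cap of 15 → 30 left.
Give Orchard Row 10 more to hit its cap of 25 → 20 left.
Only 20 left; Hill Ranch takes them to reach 35.
Total = 130×25 + 120×35 + 140×15 = 9550.

9550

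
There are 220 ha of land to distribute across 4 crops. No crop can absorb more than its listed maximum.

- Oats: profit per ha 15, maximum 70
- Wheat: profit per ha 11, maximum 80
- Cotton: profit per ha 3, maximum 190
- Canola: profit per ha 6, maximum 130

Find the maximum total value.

Rank by profit per ha: Oats 15 > Wheat 11 > Canola 6 > Cotton 3.
Oats: +70 to 70 (cap) — 150 left.
Give Wheat 80 to hit its cap of 80 — 70 left.
Only 70 left; Canola takes them to reach 70.
Total = 15×70 + 11×80 + 6×70 = 2350.

2350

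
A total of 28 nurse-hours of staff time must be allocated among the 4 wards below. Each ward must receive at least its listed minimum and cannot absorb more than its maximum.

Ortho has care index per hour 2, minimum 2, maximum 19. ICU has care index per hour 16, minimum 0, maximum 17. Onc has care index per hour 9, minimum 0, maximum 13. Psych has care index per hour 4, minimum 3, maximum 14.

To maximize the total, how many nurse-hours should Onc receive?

Meeting every minimum uses 2+0+0+3 = 5 nurse-hours, leaving 23.
Rank by care index per hour: ICU 16 > Onc 9 > Psych 4 > Ortho 2.
ICU takes 17 more to reach its cap of 17 ; 6 left.
Onc: +6 (room for 13) → 6. Pool exhausted.

6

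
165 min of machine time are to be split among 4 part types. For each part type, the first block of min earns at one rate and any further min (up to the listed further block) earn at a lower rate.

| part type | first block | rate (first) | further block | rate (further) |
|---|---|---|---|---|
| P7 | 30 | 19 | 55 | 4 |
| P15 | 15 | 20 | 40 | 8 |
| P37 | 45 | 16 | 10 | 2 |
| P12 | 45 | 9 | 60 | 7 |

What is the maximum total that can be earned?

2235

Order all 8 blocks by rate: P15/tier1 20 > P7/tier1 19 > P37/tier1 16 > P12/tier1 9 > P15/tier2 8 > P12/tier2 7 > P7/tier2 4 > P37/tier2 2.
P15/tier1 (20): +15 — 150 left.
P7/tier1 (19): +30 — 120 left.
P37 tier1 at 16: fill all 45 — 75 left.
P12 tier1 at 9: fill all 45 — 30 left.
P15/tier2: +30 of 40 at 8; pool empty.
Total = 20×15 + 19×30 + 16×45 + 9×45 + 8×30 = 2235.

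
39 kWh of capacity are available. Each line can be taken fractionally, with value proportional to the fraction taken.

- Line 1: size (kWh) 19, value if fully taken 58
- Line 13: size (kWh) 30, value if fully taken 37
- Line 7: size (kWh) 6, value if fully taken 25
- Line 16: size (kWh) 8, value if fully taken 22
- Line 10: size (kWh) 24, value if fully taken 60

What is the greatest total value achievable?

Best value per unit of size first: Line 7 25/6≈4.17, Line 1 58/19≈3.05, Line 16 22/8≈2.75, Line 10 60/24≈2.5, Line 13 37/30≈1.23.
Take all of Line 7 (6 kWh, value 25) ; 33 kWh left.
Line 1: take in full, 19 kWh for value 58 ; 14 left.
Take all of Line 16 (8 kWh, value 22) ; 6 kWh left.
6 kWh left: a 6/24 share of Line 10 gives 60×6/24 = 15.
Total value = 120.

120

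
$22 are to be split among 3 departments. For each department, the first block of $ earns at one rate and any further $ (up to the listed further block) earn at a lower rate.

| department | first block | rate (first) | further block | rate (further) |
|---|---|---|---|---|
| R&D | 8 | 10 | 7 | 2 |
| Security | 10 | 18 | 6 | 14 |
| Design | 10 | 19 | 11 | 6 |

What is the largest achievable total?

Rank every tier by rate: Design/T1 19 > Security/T1 18 > Security/T2 14 > R&D/T1 10 > Design/T2 6 > R&D/T2 2.
Design/T1 (19): +10 ; 12 left.
Security/T1 (18): +10 ; 2 left.
2 remain; put them into Security T2 at 14.
Total = 19×10 + 18×10 + 14×2 = 398.

398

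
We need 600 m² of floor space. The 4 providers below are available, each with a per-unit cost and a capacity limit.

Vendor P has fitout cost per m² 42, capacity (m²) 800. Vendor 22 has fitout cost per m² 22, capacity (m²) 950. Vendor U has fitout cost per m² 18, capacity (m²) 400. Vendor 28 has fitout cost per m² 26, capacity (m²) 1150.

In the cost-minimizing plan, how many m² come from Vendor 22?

Cheapest first:
Take 400 from Vendor U at 18 — need 200 more.
Vendor 22 (22): take the remaining 200 — done.
Vendor 28, Vendor P: unused.

200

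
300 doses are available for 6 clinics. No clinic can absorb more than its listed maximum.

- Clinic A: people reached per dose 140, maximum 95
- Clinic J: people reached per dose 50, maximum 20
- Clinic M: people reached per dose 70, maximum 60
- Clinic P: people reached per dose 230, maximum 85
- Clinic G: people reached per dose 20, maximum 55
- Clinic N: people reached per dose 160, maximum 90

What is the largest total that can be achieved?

Rank by people reached per dose: Clinic P 230 > Clinic N 160 > Clinic A 140 > Clinic M 70 > Clinic J 50 > Clinic G 20.
Clinic P: +85 to 85 (cap) → 215 left.
Give Clinic N 90 to hit its cap of 90 → 125 left.
Clinic A: +95 to 95 (cap) → 30 left.
Clinic M has room for 60 but only 30 remain, so it gets 30.
Total = 140×95 + 70×30 + 230×85 + 160×90 = 49350.

49350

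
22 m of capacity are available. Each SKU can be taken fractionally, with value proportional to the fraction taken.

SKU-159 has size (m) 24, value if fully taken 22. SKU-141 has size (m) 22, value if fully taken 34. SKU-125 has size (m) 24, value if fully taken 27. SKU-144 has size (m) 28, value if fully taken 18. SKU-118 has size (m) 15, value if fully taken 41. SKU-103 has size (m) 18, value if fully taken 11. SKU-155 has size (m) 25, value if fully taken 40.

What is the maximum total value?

Sort by value density: SKU-118 41/15≈2.73, SKU-155 40/25≈1.6, SKU-141 34/22≈1.55, SKU-125 27/24≈1.12, SKU-159 22/24≈0.917, SKU-144 18/28≈0.643, SKU-103 11/18≈0.611.
All 15 m of SKU-118 fit (value 41) ; 7 remain.
Fill the last 7 m with part of SKU-155: 7/25 of it earns 11.2.
Total value = 52.2.

52.2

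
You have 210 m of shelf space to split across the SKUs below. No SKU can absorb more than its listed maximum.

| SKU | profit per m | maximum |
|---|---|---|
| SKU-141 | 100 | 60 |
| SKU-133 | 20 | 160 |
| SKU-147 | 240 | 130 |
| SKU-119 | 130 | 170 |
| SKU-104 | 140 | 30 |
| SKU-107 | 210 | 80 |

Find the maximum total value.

48000

Rank by profit per m: SKU-147 240 > SKU-107 210 > SKU-104 140 > SKU-119 130 > SKU-141 100 > SKU-133 20.
SKU-147: +130 to 130 (cap) → 80 left.
SKU-107 takes 80 to reach its cap of 80 → 0 left.
Total = 240×130 + 210×80 = 48000.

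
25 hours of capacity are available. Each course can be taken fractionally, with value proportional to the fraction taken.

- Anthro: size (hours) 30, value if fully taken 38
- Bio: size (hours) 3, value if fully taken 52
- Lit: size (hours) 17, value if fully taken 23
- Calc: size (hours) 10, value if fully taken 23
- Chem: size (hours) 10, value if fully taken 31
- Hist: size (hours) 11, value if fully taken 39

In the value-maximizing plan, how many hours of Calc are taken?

1

Sort by value density: Bio 52/3≈17.3, Hist 39/11≈3.55, Chem 31/10≈3.1, Calc 23/10≈2.3, Lit 23/17≈1.35, Anthro 38/30≈1.27.
Bio: take in full, 3 hours for value 52 → 22 left.
Take all of Hist (11 hours, value 39) → 11 hours left.
Take all of Chem (10 hours, value 31) → 1 hours left.
1 hours left: a 1/10 share of Calc gives 23×1/10 = 2.3.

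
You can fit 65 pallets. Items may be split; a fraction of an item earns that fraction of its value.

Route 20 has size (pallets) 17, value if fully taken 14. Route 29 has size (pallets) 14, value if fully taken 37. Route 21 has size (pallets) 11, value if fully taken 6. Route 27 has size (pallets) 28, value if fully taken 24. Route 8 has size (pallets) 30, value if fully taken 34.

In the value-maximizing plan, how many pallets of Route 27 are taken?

Sort by value density: Route 29 37/14≈2.64, Route 8 34/30≈1.13, Route 27 24/28≈0.857, Route 20 14/17≈0.824, Route 21 6/11≈0.545.
Take all of Route 29 (14 pallets, value 37) — 51 pallets left.
Take all of Route 8 (30 pallets, value 34) — 21 pallets left.
Fill the last 21 pallets with part of Route 27: 21/28 of it earns 18.

21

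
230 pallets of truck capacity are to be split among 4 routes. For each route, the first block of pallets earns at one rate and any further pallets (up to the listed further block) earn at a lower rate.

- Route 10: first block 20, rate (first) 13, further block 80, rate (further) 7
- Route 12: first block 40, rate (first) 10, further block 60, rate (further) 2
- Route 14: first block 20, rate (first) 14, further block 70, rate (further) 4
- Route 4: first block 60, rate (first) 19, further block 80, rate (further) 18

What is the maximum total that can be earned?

3590

Treat each block as its own option and order by rate: Route 4/tier1 19 > Route 4/tier2 18 > Route 14/tier1 14 > Route 10/tier1 13 > Route 12/tier1 10 > Route 10/tier2 7 > Route 14/tier2 4 > Route 12/tier2 2.
Route 4 tier1 at 19: fill all 60 → 170 left.
Fill Route 4 tier2 block (80 at 18) → 90 left.
Fill Route 14 tier1 block (20 at 14) → 70 left.
Fill Route 10 tier1 block (20 at 13) → 50 left.
Route 12/tier1 (10): +40 → 10 left.
Route 10 tier2 at 7: only 10 left, fill 10.
Total = 19×60 + 18×80 + 14×20 + 13×20 + 10×40 + 7×10 = 3590.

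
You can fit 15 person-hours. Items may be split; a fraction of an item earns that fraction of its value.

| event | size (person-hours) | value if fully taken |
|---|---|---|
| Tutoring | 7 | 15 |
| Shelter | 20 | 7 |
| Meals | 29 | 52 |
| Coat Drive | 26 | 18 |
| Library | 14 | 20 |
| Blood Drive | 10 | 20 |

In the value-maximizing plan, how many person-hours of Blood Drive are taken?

Rank by value-to-size ratio: Tutoring 15/7≈2.14, Blood Drive 20/10≈2, Meals 52/29≈1.79, Library 20/14≈1.43, Coat Drive 18/26≈0.692, Shelter 7/20≈0.35.
All 7 person-hours of Tutoring fit (value 15) ; 8 remain.
Only 8 person-hours remain; take 8/10 of Blood Drive for value 20×8/10 = 16.

8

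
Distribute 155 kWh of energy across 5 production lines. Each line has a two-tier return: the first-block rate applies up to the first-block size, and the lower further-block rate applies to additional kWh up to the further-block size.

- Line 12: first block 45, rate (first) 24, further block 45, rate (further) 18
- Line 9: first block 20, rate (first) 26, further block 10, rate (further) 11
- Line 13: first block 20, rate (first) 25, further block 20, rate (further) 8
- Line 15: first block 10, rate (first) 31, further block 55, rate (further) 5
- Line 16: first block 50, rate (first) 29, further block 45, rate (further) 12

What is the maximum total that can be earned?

Treat each block as its own option and order by rate: Line 15/tier1 31 > Line 16/tier1 29 > Line 9/tier1 26 > Line 13/tier1 25 > Line 12/tier1 24 > Line 12/tier2 18 > Line 16/tier2 12 > Line 9/tier2 11 > Line 13/tier2 8 > Line 15/tier2 5.
Line 15/tier1 (31): +10 — 145 left.
Fill Line 16 tier1 block (50 at 29) — 95 left.
Line 9/tier1 (26): +20 — 75 left.
Line 13/tier1 (25): +20 — 55 left.
Fill Line 12 tier1 block (45 at 24) — 10 left.
Line 12 tier2 at 18: only 10 left, fill 10.
Total = 31×10 + 29×50 + 26×20 + 25×20 + 24×45 + 18×10 = 4040.

4040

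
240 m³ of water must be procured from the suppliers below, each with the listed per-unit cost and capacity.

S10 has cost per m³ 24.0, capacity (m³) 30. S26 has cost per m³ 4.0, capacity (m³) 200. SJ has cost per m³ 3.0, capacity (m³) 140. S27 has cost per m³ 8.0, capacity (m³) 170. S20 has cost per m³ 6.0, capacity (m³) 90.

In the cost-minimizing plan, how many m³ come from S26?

100

Fill from the cheapest supplier first.
Take 140 from SJ at 3.0 → need 100 more.
S26 at 4.0: take 100 of its 200 → requirement met.
S20, S27, S10: unused.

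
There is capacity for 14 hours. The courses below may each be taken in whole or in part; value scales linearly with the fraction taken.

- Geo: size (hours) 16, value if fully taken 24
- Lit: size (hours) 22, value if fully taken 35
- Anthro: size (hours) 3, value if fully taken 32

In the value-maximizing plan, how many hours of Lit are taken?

11

Rank by value-to-size ratio: Anthro 32/3≈10.7, Lit 35/22≈1.59, Geo 24/16≈1.5.
Anthro: take in full, 3 hours for value 32 ; 11 left.
Only 11 hours remain; take 11/22 of Lit for value 35×11/22 = 17.5.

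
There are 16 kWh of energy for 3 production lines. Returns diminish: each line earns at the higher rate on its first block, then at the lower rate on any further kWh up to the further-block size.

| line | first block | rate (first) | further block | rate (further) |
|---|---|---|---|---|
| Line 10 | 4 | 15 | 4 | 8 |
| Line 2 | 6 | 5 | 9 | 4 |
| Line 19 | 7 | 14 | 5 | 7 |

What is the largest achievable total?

Rank every tier by rate: Line 10/tier1 15 > Line 19/tier1 14 > Line 10/tier2 8 > Line 19/tier2 7 > Line 2/tier1 5 > Line 2/tier2 4.
Line 10/tier1 (15): +4 — 12 left.
Line 19/tier1 (14): +7 — 5 left.
Line 10 tier2 at 8: fill all 4 — 1 left.
1 remain; put them into Line 19 tier2 at 7.
Total = 15×4 + 14×7 + 8×4 + 7×1 = 197.

197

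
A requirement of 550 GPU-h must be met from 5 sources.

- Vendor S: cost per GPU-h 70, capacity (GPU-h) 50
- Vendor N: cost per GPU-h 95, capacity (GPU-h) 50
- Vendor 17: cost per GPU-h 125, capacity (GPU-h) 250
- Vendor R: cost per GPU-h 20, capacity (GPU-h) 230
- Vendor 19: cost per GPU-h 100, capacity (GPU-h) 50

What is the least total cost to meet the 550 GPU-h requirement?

Use sources in increasing cost order.
Vendor R at 20: take all 230 GPU-h → 320 still needed.
Take 50 from Vendor S at 70 → need 270 more.
Vendor N at 95: take all 50 GPU-h → 220 still needed.
Take 50 from Vendor 19 at 100 → need 170 more.
Vendor 17 at 125: take 170 of its 250 → requirement met.
Cost = 230×20 + 50×70 + 50×95 + 50×100 + 170×125 = 39100.

39100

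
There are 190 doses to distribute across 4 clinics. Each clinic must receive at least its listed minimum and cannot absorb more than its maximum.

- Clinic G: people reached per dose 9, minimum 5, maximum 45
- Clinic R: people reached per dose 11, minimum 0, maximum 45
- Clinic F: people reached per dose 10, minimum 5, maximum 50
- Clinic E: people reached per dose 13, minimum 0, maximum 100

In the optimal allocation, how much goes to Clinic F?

40

Meeting every minimum uses 5+0+5+0 = 10 doses, leaving 180.
Highest people reached per dose first: Clinic E 13 > Clinic R 11 > Clinic F 10 > Clinic G 9.
Clinic E: +100 to 100 (cap) ; 80 left.
Clinic R: +45 to 45 (cap) ; 35 left.
Clinic F: +35 (room for 45) → 40. Pool exhausted.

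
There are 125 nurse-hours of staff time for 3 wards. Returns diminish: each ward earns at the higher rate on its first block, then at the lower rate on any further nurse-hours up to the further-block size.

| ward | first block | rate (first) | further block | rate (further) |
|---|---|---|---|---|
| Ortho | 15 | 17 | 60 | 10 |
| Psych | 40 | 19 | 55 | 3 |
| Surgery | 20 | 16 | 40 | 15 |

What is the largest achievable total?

2035

Treat each block as its own option and order by rate: Psych/first 19 > Ortho/first 17 > Surgery/first 16 > Surgery/second 15 > Ortho/second 10 > Psych/second 3.
Psych first at 19: fill all 40 → 85 left.
Fill Ortho first block (15 at 17) → 70 left.
Fill Surgery first block (20 at 16) → 50 left.
Surgery second at 15: fill all 40 → 10 left.
Ortho second at 10: only 10 left, fill 10.
Total = 19×40 + 17×15 + 16×20 + 15×40 + 10×10 = 2035.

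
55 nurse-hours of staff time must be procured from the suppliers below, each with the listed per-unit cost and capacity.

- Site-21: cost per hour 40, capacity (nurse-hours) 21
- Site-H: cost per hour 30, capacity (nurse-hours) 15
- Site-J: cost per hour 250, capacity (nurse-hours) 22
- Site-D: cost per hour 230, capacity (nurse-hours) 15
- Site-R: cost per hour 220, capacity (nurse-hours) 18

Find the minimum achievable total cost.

Cheapest first:
Site-H at 30: take all 15 nurse-hours ; 40 still needed.
Site-21 (40): use full 21 ; 19 nurse-hours to go.
Take 18 from Site-R at 220 ; need 1 more.
Site-D (230): take the remaining 1 ; done.
Site-J: unused.
Cost = 15×30 + 21×40 + 18×220 + 1×230 = 5480.

5480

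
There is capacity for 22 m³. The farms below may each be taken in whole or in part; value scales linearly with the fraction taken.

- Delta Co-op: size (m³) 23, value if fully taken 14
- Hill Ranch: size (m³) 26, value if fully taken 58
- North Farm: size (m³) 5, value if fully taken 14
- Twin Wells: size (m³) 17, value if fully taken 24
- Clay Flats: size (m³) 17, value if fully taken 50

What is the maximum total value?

Rank by value-to-size ratio: Clay Flats 50/17≈2.94, North Farm 14/5≈2.8, Hill Ranch 58/26≈2.23, Twin Wells 24/17≈1.41, Delta Co-op 14/23≈0.609.
Clay Flats: take in full, 17 m³ for value 50 ; 5 left.
Take all of North Farm (5 m³, value 14) ; 0 m³ left.
Total value = 64.

64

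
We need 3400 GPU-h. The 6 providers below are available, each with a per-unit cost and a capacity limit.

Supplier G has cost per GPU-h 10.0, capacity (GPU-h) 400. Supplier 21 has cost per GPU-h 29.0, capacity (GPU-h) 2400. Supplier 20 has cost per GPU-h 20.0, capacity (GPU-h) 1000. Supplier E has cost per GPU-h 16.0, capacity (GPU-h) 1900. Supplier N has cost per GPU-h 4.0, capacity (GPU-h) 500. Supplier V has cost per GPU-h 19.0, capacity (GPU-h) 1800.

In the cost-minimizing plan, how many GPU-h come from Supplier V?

600

Fill from the cheapest provider first.
Take 500 from Supplier N at 4.0 ; need 2900 more.
Take 400 from Supplier G at 10.0 ; need 2500 more.
Take 1900 from Supplier E at 16.0 ; need 600 more.
Supplier V (19.0): take the remaining 600 ; done.
Supplier 20, Supplier 21: unused.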